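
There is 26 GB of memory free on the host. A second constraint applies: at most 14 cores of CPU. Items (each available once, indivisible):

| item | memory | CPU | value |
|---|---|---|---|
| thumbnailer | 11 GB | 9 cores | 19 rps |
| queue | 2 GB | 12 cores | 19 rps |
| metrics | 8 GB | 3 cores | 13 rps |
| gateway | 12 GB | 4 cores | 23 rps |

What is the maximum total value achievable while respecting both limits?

Feasible sets respecting both limits:
- thumbnailer+gateway: memory 23, CPU 13, value 42
- metrics+gateway: memory 20, CPU 7, value 36
- thumbnailer+metrics: memory 19, CPU 12, value 32
Best: 42 rps.

42 rps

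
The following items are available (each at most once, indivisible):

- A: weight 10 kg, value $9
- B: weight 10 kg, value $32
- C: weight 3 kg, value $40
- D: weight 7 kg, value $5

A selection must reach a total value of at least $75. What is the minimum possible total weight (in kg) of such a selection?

20

Subsets with value ≥ 75, sorted by total weight:
- B+C+D: weight 20, value 77
- A+B+C: weight 23, value 81
- A+B+C+D: weight 30, value 86
Minimum weight: 20 kg.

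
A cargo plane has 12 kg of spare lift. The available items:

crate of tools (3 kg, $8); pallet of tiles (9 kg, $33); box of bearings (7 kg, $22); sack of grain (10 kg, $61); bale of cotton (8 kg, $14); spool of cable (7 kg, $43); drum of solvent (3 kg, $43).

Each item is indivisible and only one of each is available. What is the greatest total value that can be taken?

$86

Check high-value combinations within 12 kg:
- spool of cable+drum of solvent: weight 7+3=10, value 43+43=86
- pallet of tiles+drum of solvent: weight 9+3=12, value 33+43=76
- box of bearings+drum of solvent: weight 7+3=10, value 22+43=65
Best: $86.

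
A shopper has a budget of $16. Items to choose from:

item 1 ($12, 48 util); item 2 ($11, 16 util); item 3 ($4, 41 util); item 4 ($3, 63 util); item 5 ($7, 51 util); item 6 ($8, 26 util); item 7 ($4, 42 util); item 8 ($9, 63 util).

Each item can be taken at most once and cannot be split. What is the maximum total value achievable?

Check high-value combinations within $16:
- item 4+item 7+item 8: cost 3+4+9=16, value 63+42+63=168
- item 3+item 4+item 8: cost 4+3+9=16, value 41+63+63=167
- item 4+item 5+item 7: cost 3+7+4=14, value 63+51+42=156
- item 3+item 4+item 5: cost 4+3+7=14, value 41+63+51=155
Best: 168 util.

168 util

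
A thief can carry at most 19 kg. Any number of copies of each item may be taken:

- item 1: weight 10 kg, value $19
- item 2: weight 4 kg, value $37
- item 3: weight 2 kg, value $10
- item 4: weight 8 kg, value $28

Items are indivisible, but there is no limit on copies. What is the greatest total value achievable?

Best value-per-unit is item 2 at 37/4; filling with it alone gives 4×37 = 148.
Optimal mix: 4×item 2 + 1×item 3 → weight 18, value 158.

$158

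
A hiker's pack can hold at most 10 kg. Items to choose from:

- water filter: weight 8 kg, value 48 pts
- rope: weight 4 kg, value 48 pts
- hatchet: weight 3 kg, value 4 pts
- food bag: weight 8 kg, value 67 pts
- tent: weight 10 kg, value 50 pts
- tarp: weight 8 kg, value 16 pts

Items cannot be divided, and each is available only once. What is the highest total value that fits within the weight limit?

67 pts

Check high-value combinations within 10 kg:
- food bag: weight 8, value 67
- rope+hatchet: weight 4+3=7, value 48+4=52
- tent: weight 10, value 50
- rope: weight 4, value 48
- water filter: weight 8, value 48
Best: 67 pts.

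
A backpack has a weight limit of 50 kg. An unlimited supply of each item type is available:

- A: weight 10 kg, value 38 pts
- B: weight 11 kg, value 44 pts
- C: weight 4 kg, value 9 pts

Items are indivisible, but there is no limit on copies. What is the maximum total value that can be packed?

Best value-per-unit is B at 44/11; filling with it alone gives 4×44 = 176.
Optimal mix: 5×A → weight 50, value 190.

190 pts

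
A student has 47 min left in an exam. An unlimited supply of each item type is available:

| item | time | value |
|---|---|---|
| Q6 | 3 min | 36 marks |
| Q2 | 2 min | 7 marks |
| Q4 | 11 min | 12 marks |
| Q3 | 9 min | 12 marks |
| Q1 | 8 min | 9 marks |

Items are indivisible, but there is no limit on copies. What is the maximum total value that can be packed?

547 marks

Best value-per-unit is Q6 at 36/3; filling with it alone gives 15×36 = 540.
Optimal mix: 15×Q6 + 1×Q2 → time 47, value 547.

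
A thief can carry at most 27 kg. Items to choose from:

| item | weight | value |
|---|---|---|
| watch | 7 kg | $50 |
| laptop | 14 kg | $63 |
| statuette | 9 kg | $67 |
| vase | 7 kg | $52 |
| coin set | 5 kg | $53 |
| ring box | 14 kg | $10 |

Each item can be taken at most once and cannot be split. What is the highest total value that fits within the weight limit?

$172

This is a 0/1 knapsack; check combinations near the capacity.
- statuette+vase+coin set: weight 9+7+5=21, value 67+52+53=172
- watch+statuette+coin set: weight 7+9+5=21, value 50+67+53=170
- watch+statuette+vase: weight 7+9+7=23, value 50+67+52=169
- laptop+vase+coin set: weight 14+7+5=26, value 63+52+53=168
- watch+laptop+coin set: weight 7+14+5=26, value 50+63+53=166
Best: $172.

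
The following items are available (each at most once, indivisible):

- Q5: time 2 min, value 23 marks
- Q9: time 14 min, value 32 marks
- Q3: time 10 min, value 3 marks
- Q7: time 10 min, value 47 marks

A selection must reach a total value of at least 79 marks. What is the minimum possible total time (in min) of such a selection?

24

Subsets with value ≥ 79, sorted by total time:
- Q9+Q7: time 24, value 79
- Q5+Q9+Q7: time 26, value 102
- Q9+Q3+Q7: time 34, value 82
Minimum time: 24 min.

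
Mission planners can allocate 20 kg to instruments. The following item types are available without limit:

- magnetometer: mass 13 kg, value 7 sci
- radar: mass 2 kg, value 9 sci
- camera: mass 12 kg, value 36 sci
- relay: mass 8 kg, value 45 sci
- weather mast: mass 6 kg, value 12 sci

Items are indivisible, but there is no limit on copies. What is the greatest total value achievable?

108 sci

Best value-per-unit is relay at 45/8; filling with it alone gives 2×45 = 90.
Optimal mix: 2×radar + 2×relay → mass 20, value 108.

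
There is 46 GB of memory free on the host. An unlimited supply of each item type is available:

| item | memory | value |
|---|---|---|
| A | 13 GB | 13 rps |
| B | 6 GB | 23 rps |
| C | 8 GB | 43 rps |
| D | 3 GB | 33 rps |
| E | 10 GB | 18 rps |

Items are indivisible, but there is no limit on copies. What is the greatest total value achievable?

Best value-per-unit is D at 33/3, and filling with it alone uses memory 15×3=45. No mix of the others beats 15×33 = 495.

495 rps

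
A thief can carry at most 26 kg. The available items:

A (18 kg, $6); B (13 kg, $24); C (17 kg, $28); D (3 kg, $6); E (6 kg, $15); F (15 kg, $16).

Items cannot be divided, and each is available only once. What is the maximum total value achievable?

$49

Check high-value combinations within 26 kg:
- C+D+E: weight 17+3+6=26, value 28+6+15=49
- B+D+E: weight 13+3+6=22, value 24+6+15=45
- C+E: weight 17+6=23, value 28+15=43
- B+E: weight 13+6=19, value 24+15=39
- D+E+F: weight 3+6+15=24, value 6+15+16=37
Best: $49.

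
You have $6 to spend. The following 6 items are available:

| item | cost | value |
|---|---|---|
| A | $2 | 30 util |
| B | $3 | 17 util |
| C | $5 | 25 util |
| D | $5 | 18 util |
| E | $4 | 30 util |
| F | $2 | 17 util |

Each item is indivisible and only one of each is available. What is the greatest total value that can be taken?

Check high-value combinations within $6:
- A+E: cost 2+4=6, value 30+30=60
- A+F: cost 2+2=4, value 30+17=47
- A+B: cost 2+3=5, value 30+17=47
- E+F: cost 4+2=6, value 30+17=47
- B+F: cost 3+2=5, value 17+17=34
Best: 60 util.

60 util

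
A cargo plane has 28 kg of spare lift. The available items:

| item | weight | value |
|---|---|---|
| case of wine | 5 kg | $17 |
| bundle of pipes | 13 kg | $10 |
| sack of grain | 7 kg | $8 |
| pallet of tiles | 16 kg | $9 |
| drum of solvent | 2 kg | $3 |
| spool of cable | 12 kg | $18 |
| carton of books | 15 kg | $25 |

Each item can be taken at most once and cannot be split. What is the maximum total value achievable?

Check high-value combinations within 28 kg:
- case of wine+sack of grain+carton of books: weight 5+7+15=27, value 17+8+25=50
- case of wine+sack of grain+drum of solvent+spool of cable: weight 5+7+2+12=26, value 17+8+3+18=46
- case of wine+drum of solvent+carton of books: weight 5+2+15=22, value 17+3+25=45
- case of wine+sack of grain+spool of cable: weight 5+7+12=24, value 17+8+18=43
- spool of cable+carton of books: weight 12+15=27, value 18+25=43
Best: $50.

$50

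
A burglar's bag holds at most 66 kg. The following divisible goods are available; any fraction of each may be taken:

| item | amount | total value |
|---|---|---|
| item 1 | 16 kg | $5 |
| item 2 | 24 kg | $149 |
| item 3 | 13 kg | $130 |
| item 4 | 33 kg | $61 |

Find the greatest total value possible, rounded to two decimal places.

Take in order of value per unit:
- item 3 (130/13 per unit): all 13 → value 130, running total 130.00
- item 2 (149/24 per unit): all 24 → value 149, running total 279.00
- item 4 (61/33 per unit): 29 of 33 → value 29×61/33 = 53.6061, running total 332.61
Total 332.61.

332.61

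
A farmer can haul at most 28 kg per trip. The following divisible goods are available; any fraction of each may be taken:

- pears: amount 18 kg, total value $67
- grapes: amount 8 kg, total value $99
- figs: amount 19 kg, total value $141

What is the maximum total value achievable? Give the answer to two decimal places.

Take in order of value per unit:
- grapes (99/8 per unit): all 8 → value 99, running total 99.00
- figs (141/19 per unit): all 19 → value 141, running total 240.00
- pears (67/18 per unit): 1 of 18 → value 1×67/18 = 3.7222, running total 243.72
Total 243.72.

243.72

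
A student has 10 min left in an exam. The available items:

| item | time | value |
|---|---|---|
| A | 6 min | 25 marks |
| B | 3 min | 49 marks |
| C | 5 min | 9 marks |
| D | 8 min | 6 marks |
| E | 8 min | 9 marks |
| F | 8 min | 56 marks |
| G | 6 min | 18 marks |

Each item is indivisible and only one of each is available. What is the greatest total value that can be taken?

74 marks

Check high-value combinations within 10 min:
- A+B: time 6+3=9, value 25+49=74
- B+G: time 3+6=9, value 49+18=67
- B+C: time 3+5=8, value 49+9=58
- F: time 8, value 56
- B: time 3, value 49
Best: 74 marks.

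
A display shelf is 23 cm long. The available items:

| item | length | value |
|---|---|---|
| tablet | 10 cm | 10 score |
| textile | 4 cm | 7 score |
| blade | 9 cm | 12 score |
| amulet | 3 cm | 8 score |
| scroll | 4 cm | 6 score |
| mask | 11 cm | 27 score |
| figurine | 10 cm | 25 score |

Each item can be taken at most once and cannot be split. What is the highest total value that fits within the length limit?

52 score

Check high-value combinations within 23 cm:
- mask+figurine: length 11+10=21, value 27+25=52
- textile+amulet+scroll+mask: length 4+3+4+11=22, value 7+8+6+27=48
- blade+amulet+mask: length 9+3+11=23, value 12+8+27=47
- textile+amulet+scroll+figurine: length 4+3+4+10=21, value 7+8+6+25=46
Best: 52 score.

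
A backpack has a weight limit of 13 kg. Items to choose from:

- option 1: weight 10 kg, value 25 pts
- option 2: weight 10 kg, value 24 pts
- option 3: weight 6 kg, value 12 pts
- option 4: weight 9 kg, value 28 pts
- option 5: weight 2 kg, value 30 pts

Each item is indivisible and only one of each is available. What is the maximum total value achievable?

58 pts

Check high-value combinations within 13 kg:
- option 4+option 5: weight 9+2=11, value 28+30=58
- option 1+option 5: weight 10+2=12, value 25+30=55
- option 2+option 5: weight 10+2=12, value 24+30=54
- option 3+option 5: weight 6+2=8, value 12+30=42
- option 5: weight 2, value 30
Best: 58 pts.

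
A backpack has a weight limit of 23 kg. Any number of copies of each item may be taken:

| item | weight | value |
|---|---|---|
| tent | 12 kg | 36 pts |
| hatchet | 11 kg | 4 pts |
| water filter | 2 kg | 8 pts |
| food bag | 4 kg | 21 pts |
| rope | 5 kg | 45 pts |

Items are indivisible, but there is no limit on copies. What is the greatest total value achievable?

188 pts

Best value-per-unit is rope at 45/5; filling with it alone gives 4×45 = 180.
Optimal mix: 1×water filter + 4×rope → weight 22, value 188.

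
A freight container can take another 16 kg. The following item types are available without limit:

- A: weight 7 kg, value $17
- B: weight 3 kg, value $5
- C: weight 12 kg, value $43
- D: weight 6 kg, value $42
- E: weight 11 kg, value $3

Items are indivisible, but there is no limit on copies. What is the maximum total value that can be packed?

Best value-per-unit is D at 42/6; filling with it alone gives 2×42 = 84.
Optimal mix: 1×B + 2×D → weight 15, value 89.

$89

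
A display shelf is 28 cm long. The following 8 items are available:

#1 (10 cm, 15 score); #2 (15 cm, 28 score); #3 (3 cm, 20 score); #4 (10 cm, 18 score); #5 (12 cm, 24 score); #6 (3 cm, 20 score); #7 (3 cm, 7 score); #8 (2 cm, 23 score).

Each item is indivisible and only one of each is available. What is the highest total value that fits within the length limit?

Check high-value combinations within 28 cm:
- #2+#3+#6+#7+#8: length 15+3+3+3+2=26, value 28+20+20+7+23=98
- #1+#3+#4+#6+#8: length 10+3+10+3+2=28, value 15+20+18+20+23=96
- #3+#5+#6+#7+#8: length 3+12+3+3+2=23, value 20+24+20+7+23=94
Best: 98 score.

98 score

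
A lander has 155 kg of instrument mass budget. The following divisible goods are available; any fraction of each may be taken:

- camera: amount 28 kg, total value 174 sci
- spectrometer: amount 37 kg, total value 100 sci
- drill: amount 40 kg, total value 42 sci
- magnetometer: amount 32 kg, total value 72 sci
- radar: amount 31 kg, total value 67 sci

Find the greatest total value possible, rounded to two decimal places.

Take in order of value per unit:
- camera (174/28 per unit): all 28 → value 174, running total 174.00
- spectrometer (100/37 per unit): all 37 → value 100, running total 274.00
- magnetometer (72/32 per unit): all 32 → value 72, running total 346.00
- radar (67/31 per unit): all 31 → value 67, running total 413.00
- drill (42/40 per unit): 27 of 40 → value 27×42/40 = 28.3500, running total 441.35
Total 441.35.

441.35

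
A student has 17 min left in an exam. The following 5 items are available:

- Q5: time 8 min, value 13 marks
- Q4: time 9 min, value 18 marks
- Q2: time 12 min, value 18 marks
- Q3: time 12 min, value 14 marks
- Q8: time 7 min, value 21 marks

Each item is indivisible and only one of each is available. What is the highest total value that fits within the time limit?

39 marks

Check high-value combinations within 17 min:
- Q4+Q8: time 9+7=16, value 18+21=39
- Q5+Q8: time 8+7=15, value 13+21=34
- Q5+Q4: time 8+9=17, value 13+18=31
- Q8: time 7, value 21
Best: 39 marks.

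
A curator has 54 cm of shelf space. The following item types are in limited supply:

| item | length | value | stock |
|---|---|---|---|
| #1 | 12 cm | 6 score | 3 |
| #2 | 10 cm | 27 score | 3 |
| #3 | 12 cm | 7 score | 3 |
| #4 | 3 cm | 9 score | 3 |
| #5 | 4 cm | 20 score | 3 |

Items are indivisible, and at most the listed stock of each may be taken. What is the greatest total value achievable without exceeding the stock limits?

Top feasible selections:
- 3×#2 + 3×#4 + 3×#5: length 51, value 168
- 3×#2 + 2×#4 + 3×#5: length 48, value 159
- 3×#2 + 1×#4 + 3×#5: length 45, value 150
Best: 168 score.

168 score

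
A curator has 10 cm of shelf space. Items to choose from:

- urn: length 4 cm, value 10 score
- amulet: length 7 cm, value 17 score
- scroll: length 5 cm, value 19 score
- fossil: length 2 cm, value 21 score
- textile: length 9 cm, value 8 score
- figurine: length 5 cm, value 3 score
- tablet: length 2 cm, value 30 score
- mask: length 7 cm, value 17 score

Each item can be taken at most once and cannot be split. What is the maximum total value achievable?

70 score

Check high-value combinations within 10 cm:
- scroll+fossil+tablet: length 5+2+2=9, value 19+21+30=70
- urn+fossil+tablet: length 4+2+2=8, value 10+21+30=61
- fossil+figurine+tablet: length 2+5+2=9, value 21+3+30=54
Best: 70 score.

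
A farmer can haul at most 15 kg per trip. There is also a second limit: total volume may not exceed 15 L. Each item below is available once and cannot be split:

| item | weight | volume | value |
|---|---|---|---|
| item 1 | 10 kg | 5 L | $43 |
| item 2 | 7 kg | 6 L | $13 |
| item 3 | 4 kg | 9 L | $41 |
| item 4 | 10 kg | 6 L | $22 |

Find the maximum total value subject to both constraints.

Feasible sets respecting both limits:
- item 1+item 3: weight 14, volume 14, value 84
- item 3+item 4: weight 14, volume 15, value 63
- item 2+item 3: weight 11, volume 15, value 54
Best: $84.

$84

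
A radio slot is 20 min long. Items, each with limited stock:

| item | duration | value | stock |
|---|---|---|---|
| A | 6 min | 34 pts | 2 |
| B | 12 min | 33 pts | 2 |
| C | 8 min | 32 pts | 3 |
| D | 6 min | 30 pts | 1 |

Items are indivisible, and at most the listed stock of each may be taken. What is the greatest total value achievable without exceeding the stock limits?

Top feasible selections:
- 2×A + 1×C: duration 20, value 100
- 2×A + 1×D: duration 18, value 98
- 1×A + 1×C + 1×D: duration 20, value 96
Best: 100 pts.

100 pts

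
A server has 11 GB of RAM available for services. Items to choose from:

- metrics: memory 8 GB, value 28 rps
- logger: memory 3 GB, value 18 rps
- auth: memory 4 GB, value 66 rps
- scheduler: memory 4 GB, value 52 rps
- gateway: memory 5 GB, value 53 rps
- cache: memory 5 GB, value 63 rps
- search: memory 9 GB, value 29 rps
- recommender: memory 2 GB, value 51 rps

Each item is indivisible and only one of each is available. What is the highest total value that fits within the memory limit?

180 rps

Check high-value combinations within 11 GB:
- auth+cache+recommender: memory 4+5+2=11, value 66+63+51=180
- auth+gateway+recommender: memory 4+5+2=11, value 66+53+51=170
- auth+scheduler+recommender: memory 4+4+2=10, value 66+52+51=169
- scheduler+cache+recommender: memory 4+5+2=11, value 52+63+51=166
Best: 180 rps.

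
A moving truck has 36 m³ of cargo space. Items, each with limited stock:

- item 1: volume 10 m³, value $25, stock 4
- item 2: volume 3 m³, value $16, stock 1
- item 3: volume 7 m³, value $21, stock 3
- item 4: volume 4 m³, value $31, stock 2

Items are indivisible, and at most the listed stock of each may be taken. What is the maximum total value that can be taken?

Best selections within volume 36 and stock limits:
- 1×item 1 + 1×item 2 + 2×item 3 + 2×item 4: volume 35, value 145
- 1×item 2 + 3×item 3 + 2×item 4: volume 32, value 141
- 2×item 1 + 1×item 3 + 2×item 4: volume 35, value 133
- 1×item 1 + 2×item 3 + 2×item 4: volume 32, value 129
Best: $145.

$145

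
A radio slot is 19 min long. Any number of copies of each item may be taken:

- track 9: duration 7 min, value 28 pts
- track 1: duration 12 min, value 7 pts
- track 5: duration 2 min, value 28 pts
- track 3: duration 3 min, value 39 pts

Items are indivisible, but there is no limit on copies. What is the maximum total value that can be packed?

263 pts

Best value-per-unit is track 5 at 28/2; filling with it alone gives 9×28 = 252.
Optimal mix: 8×track 5 + 1×track 3 → duration 19, value 263.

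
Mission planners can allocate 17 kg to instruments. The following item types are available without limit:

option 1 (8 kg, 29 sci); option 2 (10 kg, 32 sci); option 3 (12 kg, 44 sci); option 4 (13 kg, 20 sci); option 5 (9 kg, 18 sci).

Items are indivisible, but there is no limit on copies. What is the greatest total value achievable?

58 sci

Best value-per-unit is option 3 at 44/12; filling with it alone gives 1×44 = 44.
Optimal mix: 2×option 1 → mass 16, value 58.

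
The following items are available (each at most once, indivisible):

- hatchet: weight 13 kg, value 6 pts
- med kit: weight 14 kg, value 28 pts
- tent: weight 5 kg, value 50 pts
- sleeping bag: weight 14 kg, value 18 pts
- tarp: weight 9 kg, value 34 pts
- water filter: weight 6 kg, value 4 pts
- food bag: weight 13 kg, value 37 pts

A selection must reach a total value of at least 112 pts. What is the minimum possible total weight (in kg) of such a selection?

27

Subsets with value ≥ 112, sorted by total weight:
- tent+tarp+food bag: weight 27, value 121
- med kit+tent+tarp: weight 28, value 112
Minimum weight: 27 kg.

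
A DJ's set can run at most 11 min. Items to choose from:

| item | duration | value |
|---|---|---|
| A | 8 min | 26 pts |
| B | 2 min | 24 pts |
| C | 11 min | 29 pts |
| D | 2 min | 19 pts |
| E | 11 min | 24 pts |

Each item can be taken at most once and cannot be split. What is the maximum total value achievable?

50 pts

Check high-value combinations within 11 min:
- A+B: duration 8+2=10, value 26+24=50
- A+D: duration 8+2=10, value 26+19=45
- B+D: duration 2+2=4, value 24+19=43
- C: duration 11, value 29
Best: 50 pts.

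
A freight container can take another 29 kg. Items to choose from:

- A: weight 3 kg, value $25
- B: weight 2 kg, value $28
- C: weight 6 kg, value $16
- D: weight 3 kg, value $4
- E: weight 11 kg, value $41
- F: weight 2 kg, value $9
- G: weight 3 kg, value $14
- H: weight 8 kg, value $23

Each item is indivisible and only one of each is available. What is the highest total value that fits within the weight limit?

$140

Check high-value combinations within 29 kg:
- A+B+E+F+G+H: weight 3+2+11+2+3+8=29, value 25+28+41+9+14+23=140
- A+B+C+E+F+G: weight 3+2+6+11+2+3=27, value 25+28+16+41+9+14=133
- A+B+E+G+H: weight 3+2+11+3+8=27, value 25+28+41+14+23=131
- A+B+D+E+F+H: weight 3+2+3+11+2+8=29, value 25+28+4+41+9+23=130
Best: $140.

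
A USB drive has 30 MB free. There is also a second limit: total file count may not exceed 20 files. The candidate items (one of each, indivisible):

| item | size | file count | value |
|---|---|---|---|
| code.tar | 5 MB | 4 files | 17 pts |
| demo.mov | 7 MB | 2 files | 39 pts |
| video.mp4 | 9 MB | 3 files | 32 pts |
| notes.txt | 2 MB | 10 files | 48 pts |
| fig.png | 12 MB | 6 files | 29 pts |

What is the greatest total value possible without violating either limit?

136 pts

Feasible sets respecting both limits:
- code.tar+demo.mov+video.mp4+notes.txt: size 23, file count 19, value 136
- demo.mov+video.mp4+notes.txt: size 18, file count 15, value 119
- demo.mov+notes.txt+fig.png: size 21, file count 18, value 116
Best: 136 pts.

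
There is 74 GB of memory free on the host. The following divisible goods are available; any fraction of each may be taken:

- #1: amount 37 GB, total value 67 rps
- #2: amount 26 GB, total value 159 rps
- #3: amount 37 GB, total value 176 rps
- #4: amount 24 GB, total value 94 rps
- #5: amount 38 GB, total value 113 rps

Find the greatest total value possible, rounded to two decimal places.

378.08

Take in order of value per unit:
- #2 (159/26 per unit): all 26 → value 159, running total 159.00
- #3 (176/37 per unit): all 37 → value 176, running total 335.00
- #4 (94/24 per unit): 11 of 24 → value 11×94/24 = 43.0833, running total 378.08
Total 378.08.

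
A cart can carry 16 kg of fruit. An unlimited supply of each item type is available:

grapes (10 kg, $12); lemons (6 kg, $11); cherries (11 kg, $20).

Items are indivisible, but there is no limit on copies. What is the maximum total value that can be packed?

$23

Best value-per-unit is lemons at 11/6; filling with it alone gives 2×11 = 22.
Optimal mix: 1×grapes + 1×lemons → weight 16, value 23.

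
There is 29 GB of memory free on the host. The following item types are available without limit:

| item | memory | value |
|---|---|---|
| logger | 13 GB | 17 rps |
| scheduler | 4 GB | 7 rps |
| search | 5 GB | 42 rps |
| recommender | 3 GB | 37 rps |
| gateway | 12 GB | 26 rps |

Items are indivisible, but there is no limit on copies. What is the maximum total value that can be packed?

338 rps

Best value-per-unit is recommender at 37/3; filling with it alone gives 9×37 = 333.
Optimal mix: 1×search + 8×recommender → memory 29, value 338.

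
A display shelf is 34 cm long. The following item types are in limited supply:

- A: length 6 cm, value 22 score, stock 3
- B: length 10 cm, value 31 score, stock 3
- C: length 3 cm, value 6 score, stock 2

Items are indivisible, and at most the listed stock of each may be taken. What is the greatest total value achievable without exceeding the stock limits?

Best selections within length 34 and stock limits:
- 3×A + 1×B + 2×C: length 34, value 109
- 2×A + 2×B: length 32, value 106
- 3×A + 1×B + 1×C: length 31, value 103
Best: 109 score.

109 score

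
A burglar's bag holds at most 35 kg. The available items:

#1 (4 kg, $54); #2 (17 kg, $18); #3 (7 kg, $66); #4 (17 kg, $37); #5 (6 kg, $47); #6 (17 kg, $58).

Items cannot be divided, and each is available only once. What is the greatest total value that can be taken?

$225

Check high-value combinations within 35 kg:
- #1+#3+#5+#6: weight 4+7+6+17=34, value 54+66+47+58=225
- #1+#3+#4+#5: weight 4+7+17+6=34, value 54+66+37+47=204
- #1+#2+#3+#5: weight 4+17+7+6=34, value 54+18+66+47=185
- #1+#3+#6: weight 4+7+17=28, value 54+66+58=178
Best: $225.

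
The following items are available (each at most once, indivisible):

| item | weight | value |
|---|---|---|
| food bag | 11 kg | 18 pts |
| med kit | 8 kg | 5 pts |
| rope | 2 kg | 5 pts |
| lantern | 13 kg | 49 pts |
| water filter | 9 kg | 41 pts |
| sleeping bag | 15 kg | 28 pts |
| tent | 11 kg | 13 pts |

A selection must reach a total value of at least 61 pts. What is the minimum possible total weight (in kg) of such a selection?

Subsets with value ≥ 61, sorted by total weight:
- lantern+water filter: weight 22, value 90
- food bag+rope+water filter: weight 22, value 64
- rope+lantern+water filter: weight 24, value 95
Minimum weight: 22 kg.

22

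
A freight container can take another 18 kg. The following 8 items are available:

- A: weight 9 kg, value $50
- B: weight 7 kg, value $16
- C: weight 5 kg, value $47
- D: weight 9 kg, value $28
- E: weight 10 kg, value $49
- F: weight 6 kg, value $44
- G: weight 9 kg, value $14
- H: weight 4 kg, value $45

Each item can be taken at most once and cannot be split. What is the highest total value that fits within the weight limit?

$142

Check high-value combinations within 18 kg:
- A+C+H: weight 9+5+4=18, value 50+47+45=142
- C+F+H: weight 5+6+4=15, value 47+44+45=136
- C+D+H: weight 5+9+4=18, value 47+28+45=120
Best: $142.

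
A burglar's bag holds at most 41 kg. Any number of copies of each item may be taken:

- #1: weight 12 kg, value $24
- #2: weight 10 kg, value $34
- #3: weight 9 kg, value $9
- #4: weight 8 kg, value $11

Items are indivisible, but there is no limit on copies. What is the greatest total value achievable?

$136

Best value-per-unit is #2 at 34/10, and filling with it alone uses weight 4×10=40. No mix of the others beats 4×34 = 136.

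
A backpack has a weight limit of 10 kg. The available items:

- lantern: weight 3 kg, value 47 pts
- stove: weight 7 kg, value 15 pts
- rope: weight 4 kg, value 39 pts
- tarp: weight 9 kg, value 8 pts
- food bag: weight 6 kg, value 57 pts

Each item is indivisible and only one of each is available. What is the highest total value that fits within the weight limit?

104 pts

Check high-value combinations within 10 kg:
- lantern+food bag: weight 3+6=9, value 47+57=104
- rope+food bag: weight 4+6=10, value 39+57=96
- lantern+rope: weight 3+4=7, value 47+39=86
Best: 104 pts.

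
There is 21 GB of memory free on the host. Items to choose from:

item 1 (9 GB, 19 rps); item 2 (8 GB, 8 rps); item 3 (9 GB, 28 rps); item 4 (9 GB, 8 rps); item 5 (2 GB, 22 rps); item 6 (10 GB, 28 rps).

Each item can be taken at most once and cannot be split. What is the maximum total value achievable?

78 rps

This is a 0/1 knapsack; check combinations near the capacity.
- item 3+item 5+item 6: memory 9+2+10=21, value 28+22+28=78
- item 1+item 3+item 5: memory 9+9+2=20, value 19+28+22=69
- item 1+item 5+item 6: memory 9+2+10=21, value 19+22+28=69
- item 2+item 3+item 5: memory 8+9+2=19, value 8+28+22=58
- item 3+item 4+item 5: memory 9+9+2=20, value 28+8+22=58
Best: 78 rps.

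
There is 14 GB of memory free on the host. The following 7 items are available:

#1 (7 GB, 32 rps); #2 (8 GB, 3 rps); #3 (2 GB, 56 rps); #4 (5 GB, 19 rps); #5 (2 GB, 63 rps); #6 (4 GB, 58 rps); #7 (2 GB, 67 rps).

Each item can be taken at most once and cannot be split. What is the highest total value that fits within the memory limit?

Check high-value combinations within 14 GB:
- #3+#5+#6+#7: memory 2+2+4+2=10, value 56+63+58+67=244
- #1+#3+#5+#7: memory 7+2+2+2=13, value 32+56+63+67=218
- #4+#5+#6+#7: memory 5+2+4+2=13, value 19+63+58+67=207
- #3+#4+#5+#7: memory 2+5+2+2=11, value 56+19+63+67=205
Best: 244 rps.

244 rps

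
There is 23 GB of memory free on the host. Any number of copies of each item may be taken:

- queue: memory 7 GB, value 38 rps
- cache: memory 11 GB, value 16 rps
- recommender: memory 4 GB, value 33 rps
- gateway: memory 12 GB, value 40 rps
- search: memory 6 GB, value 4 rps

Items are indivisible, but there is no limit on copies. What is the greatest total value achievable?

Best value-per-unit is recommender at 33/4; filling with it alone gives 5×33 = 165.
Optimal mix: 1×queue + 4×recommender → memory 23, value 170.

170 rps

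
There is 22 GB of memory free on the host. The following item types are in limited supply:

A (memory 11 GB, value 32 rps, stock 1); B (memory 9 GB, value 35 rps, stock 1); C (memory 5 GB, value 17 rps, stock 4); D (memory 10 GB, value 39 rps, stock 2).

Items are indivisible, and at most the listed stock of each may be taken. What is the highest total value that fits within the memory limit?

78 rps

Best selections within memory 22 and stock limits:
- 2×D: memory 20, value 78
- 1×B + 1×D: memory 19, value 74
Best: 78 rps.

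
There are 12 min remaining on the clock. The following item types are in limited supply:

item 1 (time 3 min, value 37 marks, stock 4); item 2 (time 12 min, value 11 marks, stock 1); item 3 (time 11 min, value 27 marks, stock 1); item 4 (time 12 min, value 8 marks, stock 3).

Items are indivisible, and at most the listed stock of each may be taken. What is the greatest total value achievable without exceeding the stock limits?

Top feasible selections:
- 4×item 1: time 12, value 148
- 3×item 1: time 9, value 111
- 2×item 1: time 6, value 74
Best: 148 marks.

148 marks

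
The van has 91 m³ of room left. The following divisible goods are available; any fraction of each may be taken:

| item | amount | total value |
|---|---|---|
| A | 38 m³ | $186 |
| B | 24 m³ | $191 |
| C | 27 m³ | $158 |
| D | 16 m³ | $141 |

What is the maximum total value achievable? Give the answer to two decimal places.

Take in order of value per unit:
- D (141/16 per unit): all 16 → value 141, running total 141.00
- B (191/24 per unit): all 24 → value 191, running total 332.00
- C (158/27 per unit): all 27 → value 158, running total 490.00
- A (186/38 per unit): 24 of 38 → value 24×186/38 = 117.4737, running total 607.47
Total 607.47.

607.47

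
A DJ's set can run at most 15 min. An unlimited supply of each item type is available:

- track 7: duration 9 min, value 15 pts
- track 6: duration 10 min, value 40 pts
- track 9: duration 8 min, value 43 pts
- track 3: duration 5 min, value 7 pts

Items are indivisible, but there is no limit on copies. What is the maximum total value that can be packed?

Best value-per-unit is track 9 at 43/8; filling with it alone gives 1×43 = 43.
Optimal mix: 1×track 9 + 1×track 3 → duration 13, value 50.

50 pts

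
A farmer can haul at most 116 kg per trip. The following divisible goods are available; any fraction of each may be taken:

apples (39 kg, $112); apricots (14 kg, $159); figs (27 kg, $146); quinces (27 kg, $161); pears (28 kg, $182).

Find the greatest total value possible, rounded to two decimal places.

Take in order of value per unit:
- apricots (159/14 per unit): all 14 → value 159, running total 159.00
- pears (182/28 per unit): all 28 → value 182, running total 341.00
- quinces (161/27 per unit): all 27 → value 161, running total 502.00
- figs (146/27 per unit): all 27 → value 146, running total 648.00
- apples (112/39 per unit): 20 of 39 → value 20×112/39 = 57.4359, running total 705.44
Total 705.44.

705.44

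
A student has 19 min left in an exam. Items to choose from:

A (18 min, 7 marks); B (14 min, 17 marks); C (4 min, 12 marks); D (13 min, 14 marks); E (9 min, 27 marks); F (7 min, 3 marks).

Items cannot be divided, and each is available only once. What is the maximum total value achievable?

39 marks

Check high-value combinations within 19 min:
- C+E: time 4+9=13, value 12+27=39
- E+F: time 9+7=16, value 27+3=30
- B+C: time 14+4=18, value 17+12=29
Best: 39 marks.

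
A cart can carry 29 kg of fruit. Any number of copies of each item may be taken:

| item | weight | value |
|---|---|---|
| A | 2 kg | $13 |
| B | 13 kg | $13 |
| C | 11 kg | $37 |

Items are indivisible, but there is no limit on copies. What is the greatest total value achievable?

Best value-per-unit is A at 13/2, and filling with it alone uses weight 14×2=28. No mix of the others beats 14×13 = 182.

$182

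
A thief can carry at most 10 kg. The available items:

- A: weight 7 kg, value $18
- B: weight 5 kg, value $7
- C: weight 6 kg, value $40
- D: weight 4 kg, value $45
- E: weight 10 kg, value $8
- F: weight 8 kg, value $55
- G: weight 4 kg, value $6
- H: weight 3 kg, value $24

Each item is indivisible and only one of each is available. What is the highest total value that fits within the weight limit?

Check high-value combinations within 10 kg:
- C+D: weight 6+4=10, value 40+45=85
- D+H: weight 4+3=7, value 45+24=69
- C+H: weight 6+3=9, value 40+24=64
- F: weight 8, value 55
Best: $85.

$85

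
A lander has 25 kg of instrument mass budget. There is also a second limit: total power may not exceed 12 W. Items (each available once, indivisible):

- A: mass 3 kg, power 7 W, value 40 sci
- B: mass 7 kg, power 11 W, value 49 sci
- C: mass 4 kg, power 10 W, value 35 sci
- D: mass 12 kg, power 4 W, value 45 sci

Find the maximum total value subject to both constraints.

85 sci

Feasible sets respecting both limits:
- A+D: mass 15, power 11, value 85
- B: mass 7, power 11, value 49
- D: mass 12, power 4, value 45
Best: 85 sci.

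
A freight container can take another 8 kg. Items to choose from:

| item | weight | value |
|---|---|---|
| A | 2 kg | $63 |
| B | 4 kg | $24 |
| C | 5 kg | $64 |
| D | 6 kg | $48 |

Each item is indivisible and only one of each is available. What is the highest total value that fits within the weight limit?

$127

Check high-value combinations within 8 kg:
- A+C: weight 2+5=7, value 63+64=127
- A+D: weight 2+6=8, value 63+48=111
- A+B: weight 2+4=6, value 63+24=87
Best: $127.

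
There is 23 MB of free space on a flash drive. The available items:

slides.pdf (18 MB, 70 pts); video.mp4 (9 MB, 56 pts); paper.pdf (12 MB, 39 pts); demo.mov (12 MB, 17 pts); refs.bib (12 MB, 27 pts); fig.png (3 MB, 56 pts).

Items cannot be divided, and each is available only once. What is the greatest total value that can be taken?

126 pts

This is a 0/1 knapsack; check combinations near the capacity.
- slides.pdf+fig.png: size 18+3=21, value 70+56=126
- video.mp4+fig.png: size 9+3=12, value 56+56=112
- paper.pdf+fig.png: size 12+3=15, value 39+56=95
- video.mp4+paper.pdf: size 9+12=21, value 56+39=95
- refs.bib+fig.png: size 12+3=15, value 27+56=83
Best: 126 pts.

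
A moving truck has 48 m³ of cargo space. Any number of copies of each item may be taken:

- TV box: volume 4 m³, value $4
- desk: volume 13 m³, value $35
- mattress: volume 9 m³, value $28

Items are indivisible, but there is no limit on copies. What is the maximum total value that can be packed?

$140

Best value-per-unit is mattress at 28/9, and filling with it alone uses volume 5×9=45. No mix of the others beats 5×28 = 140.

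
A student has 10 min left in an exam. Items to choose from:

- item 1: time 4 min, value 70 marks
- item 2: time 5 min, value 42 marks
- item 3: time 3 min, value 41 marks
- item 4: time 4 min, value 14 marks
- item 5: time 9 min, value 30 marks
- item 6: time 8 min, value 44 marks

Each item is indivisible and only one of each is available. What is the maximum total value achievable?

112 marks

Check high-value combinations within 10 min:
- item 1+item 2: time 4+5=9, value 70+42=112
- item 1+item 3: time 4+3=7, value 70+41=111
- item 1+item 4: time 4+4=8, value 70+14=84
Best: 112 marks.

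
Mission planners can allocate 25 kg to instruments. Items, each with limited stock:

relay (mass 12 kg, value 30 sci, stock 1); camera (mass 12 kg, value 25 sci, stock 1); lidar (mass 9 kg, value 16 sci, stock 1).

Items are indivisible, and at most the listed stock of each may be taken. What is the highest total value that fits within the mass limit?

55 sci

Best selections within mass 25 and stock limits:
- 1×relay + 1×camera: mass 24, value 55
- 1×relay + 1×lidar: mass 21, value 46
- 1×camera + 1×lidar: mass 21, value 41
- 1×relay: mass 12, value 30
Best: 55 sci.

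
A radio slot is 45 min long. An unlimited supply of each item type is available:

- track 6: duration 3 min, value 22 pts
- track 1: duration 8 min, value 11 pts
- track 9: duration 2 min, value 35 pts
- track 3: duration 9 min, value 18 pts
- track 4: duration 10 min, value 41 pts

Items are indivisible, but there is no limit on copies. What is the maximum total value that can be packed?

Best value-per-unit is track 9 at 35/2, and filling with it alone uses duration 22×2=44. No mix of the others beats 22×35 = 770.

770 pts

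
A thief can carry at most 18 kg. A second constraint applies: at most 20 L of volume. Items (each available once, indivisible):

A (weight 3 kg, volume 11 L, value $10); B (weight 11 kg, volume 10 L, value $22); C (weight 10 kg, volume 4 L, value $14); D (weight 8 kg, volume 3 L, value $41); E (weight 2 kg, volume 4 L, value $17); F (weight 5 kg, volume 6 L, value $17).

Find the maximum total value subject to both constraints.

Feasible sets respecting both limits:
- D+E+F: weight 15, volume 13, value 75
- A+D+E: weight 13, volume 18, value 68
- A+D+F: weight 16, volume 20, value 68
- D+E: weight 10, volume 7, value 58
Best: $75.

$75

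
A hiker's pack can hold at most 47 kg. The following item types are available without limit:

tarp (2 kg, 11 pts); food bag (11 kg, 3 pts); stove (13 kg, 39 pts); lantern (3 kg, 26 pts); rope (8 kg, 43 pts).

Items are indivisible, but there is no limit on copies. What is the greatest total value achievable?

Best value-per-unit is lantern at 26/3; filling with it alone gives 15×26 = 390.
Optimal mix: 1×tarp + 15×lantern → weight 47, value 401.

401 pts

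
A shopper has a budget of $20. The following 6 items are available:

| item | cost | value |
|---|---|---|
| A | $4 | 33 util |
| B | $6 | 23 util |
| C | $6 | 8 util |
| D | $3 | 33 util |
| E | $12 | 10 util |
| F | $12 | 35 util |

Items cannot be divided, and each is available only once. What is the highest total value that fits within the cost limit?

This is a 0/1 knapsack; check combinations near the capacity.
- A+D+F: cost 4+3+12=19, value 33+33+35=101
- A+B+C+D: cost 4+6+6+3=19, value 33+23+8+33=97
- A+B+D: cost 4+6+3=13, value 33+23+33=89
- A+D+E: cost 4+3+12=19, value 33+33+10=76
Best: 101 util.

101 util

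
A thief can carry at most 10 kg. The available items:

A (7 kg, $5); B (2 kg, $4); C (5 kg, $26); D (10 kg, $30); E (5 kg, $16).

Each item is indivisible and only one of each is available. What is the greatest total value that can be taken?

$42

Check high-value combinations within 10 kg:
- C+E: weight 5+5=10, value 26+16=42
- B+C: weight 2+5=7, value 4+26=30
- D: weight 10, value 30
- C: weight 5, value 26
- B+E: weight 2+5=7, value 4+16=20
Best: $42.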